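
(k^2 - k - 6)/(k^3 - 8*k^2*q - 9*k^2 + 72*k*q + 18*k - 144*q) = (-k - 2)/(-k^2 + 8*k*q + 6*k - 48*q)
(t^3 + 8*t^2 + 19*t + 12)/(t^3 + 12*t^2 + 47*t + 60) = (t + 1)/(t + 5)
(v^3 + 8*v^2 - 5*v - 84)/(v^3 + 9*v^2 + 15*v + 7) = (v^2 + v - 12)/(v^2 + 2*v + 1)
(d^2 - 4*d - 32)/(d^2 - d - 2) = (-d^2 + 4*d + 32)/(-d^2 + d + 2)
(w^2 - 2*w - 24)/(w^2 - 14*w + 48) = (w + 4)/(w - 8)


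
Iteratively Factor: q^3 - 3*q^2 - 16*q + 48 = (q + 4)*(q^2 - 7*q + 12) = (q - 3)*(q + 4)*(q - 4)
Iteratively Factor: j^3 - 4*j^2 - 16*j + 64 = (j - 4)*(j^2 - 16) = (j - 4)*(j + 4)*(j - 4)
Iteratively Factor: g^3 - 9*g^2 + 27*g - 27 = (g - 3)*(g^2 - 6*g + 9) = (g - 3)^2*(g - 3)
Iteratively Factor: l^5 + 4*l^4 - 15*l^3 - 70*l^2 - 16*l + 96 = (l + 4)*(l^4 - 15*l^2 - 10*l + 24) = (l - 1)*(l + 4)*(l^3 + l^2 - 14*l - 24) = (l - 1)*(l + 3)*(l + 4)*(l^2 - 2*l - 8) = (l - 4)*(l - 1)*(l + 3)*(l + 4)*(l + 2)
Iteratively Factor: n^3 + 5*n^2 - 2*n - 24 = (n + 4)*(n^2 + n - 6) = (n - 2)*(n + 4)*(n + 3)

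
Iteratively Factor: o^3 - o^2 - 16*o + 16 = (o - 4)*(o^2 + 3*o - 4) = (o - 4)*(o + 4)*(o - 1)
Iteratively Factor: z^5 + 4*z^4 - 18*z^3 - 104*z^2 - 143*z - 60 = (z + 3)*(z^4 + z^3 - 21*z^2 - 41*z - 20) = (z + 3)*(z + 4)*(z^3 - 3*z^2 - 9*z - 5) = (z + 1)*(z + 3)*(z + 4)*(z^2 - 4*z - 5) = (z - 5)*(z + 1)*(z + 3)*(z + 4)*(z + 1)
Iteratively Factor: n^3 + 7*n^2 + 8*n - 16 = (n - 1)*(n^2 + 8*n + 16) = (n - 1)*(n + 4)*(n + 4)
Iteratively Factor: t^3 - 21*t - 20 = (t + 4)*(t^2 - 4*t - 5) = (t - 5)*(t + 4)*(t + 1)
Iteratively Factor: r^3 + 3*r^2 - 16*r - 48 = (r + 4)*(r^2 - r - 12) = (r - 4)*(r + 4)*(r + 3)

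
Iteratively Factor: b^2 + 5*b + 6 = (b + 2)*(b + 3)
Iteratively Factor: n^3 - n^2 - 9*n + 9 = (n - 3)*(n^2 + 2*n - 3) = (n - 3)*(n - 1)*(n + 3)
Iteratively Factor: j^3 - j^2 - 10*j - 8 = (j - 4)*(j^2 + 3*j + 2) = (j - 4)*(j + 2)*(j + 1)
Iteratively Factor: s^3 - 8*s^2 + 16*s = (s - 4)*(s^2 - 4*s) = (s - 4)^2*(s)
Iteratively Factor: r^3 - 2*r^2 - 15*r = (r + 3)*(r^2 - 5*r) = (r - 5)*(r + 3)*(r)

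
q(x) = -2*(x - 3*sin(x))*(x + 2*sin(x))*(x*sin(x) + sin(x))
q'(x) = -2*(1 - 3*cos(x))*(x + 2*sin(x))*(x*sin(x) + sin(x)) - 2*(x - 3*sin(x))*(x + 2*sin(x))*(x*cos(x) + sin(x) + cos(x)) - 2*(x - 3*sin(x))*(x*sin(x) + sin(x))*(2*cos(x) + 1)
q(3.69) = 68.02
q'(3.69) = 153.77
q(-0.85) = -0.74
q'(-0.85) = -3.05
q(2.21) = 3.89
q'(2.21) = -56.71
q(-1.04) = 0.30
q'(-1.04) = -7.87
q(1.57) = 26.24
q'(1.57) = -0.71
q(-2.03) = 4.65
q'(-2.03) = 14.09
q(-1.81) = 6.52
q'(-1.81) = 2.73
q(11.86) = 2434.52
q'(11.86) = -2308.84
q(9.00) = -628.66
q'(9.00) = 1077.31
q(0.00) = 0.00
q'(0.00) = 0.00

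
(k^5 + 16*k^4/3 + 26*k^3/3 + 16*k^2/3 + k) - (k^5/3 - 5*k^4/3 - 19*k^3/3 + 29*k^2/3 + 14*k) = 2*k^5/3 + 7*k^4 + 15*k^3 - 13*k^2/3 - 13*k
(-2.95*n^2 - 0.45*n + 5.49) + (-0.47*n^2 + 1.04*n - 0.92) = -3.42*n^2 + 0.59*n + 4.57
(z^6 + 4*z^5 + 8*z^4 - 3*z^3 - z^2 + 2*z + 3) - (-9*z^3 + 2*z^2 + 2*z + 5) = z^6 + 4*z^5 + 8*z^4 + 6*z^3 - 3*z^2 - 2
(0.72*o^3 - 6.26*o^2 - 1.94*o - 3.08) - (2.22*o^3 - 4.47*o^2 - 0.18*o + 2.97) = -1.5*o^3 - 1.79*o^2 - 1.76*o - 6.05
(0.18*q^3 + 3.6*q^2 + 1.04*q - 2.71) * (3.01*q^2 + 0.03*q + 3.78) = 0.5418*q^5 + 10.8414*q^4 + 3.9188*q^3 + 5.4821*q^2 + 3.8499*q - 10.2438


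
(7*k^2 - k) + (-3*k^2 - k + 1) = 4*k^2 - 2*k + 1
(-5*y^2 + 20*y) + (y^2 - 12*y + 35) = -4*y^2 + 8*y + 35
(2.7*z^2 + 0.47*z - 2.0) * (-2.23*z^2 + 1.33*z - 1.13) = -6.021*z^4 + 2.5429*z^3 + 2.0341*z^2 - 3.1911*z + 2.26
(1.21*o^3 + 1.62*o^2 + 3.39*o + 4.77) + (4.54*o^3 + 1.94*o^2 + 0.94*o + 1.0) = 5.75*o^3 + 3.56*o^2 + 4.33*o + 5.77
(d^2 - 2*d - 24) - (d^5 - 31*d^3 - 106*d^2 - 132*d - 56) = -d^5 + 31*d^3 + 107*d^2 + 130*d + 32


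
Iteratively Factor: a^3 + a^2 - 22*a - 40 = (a + 4)*(a^2 - 3*a - 10) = (a + 2)*(a + 4)*(a - 5)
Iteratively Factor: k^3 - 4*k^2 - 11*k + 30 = (k + 3)*(k^2 - 7*k + 10) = (k - 2)*(k + 3)*(k - 5)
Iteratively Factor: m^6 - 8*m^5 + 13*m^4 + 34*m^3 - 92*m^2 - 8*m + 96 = (m - 2)*(m^5 - 6*m^4 + m^3 + 36*m^2 - 20*m - 48) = (m - 3)*(m - 2)*(m^4 - 3*m^3 - 8*m^2 + 12*m + 16) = (m - 3)*(m - 2)*(m + 2)*(m^3 - 5*m^2 + 2*m + 8) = (m - 4)*(m - 3)*(m - 2)*(m + 2)*(m^2 - m - 2) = (m - 4)*(m - 3)*(m - 2)^2*(m + 2)*(m + 1)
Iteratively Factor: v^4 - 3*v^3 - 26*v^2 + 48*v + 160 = (v - 5)*(v^3 + 2*v^2 - 16*v - 32) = (v - 5)*(v + 2)*(v^2 - 16) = (v - 5)*(v + 2)*(v + 4)*(v - 4)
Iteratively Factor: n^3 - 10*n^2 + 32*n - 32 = (n - 4)*(n^2 - 6*n + 8) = (n - 4)*(n - 2)*(n - 4)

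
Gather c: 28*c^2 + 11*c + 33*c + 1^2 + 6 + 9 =28*c^2 + 44*c + 16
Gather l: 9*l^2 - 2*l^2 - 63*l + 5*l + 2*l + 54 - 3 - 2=7*l^2 - 56*l + 49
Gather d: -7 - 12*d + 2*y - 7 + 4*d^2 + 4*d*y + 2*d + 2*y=4*d^2 + d*(4*y - 10) + 4*y - 14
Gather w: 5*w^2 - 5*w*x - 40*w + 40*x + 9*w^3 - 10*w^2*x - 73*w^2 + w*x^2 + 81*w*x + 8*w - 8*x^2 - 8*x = 9*w^3 + w^2*(-10*x - 68) + w*(x^2 + 76*x - 32) - 8*x^2 + 32*x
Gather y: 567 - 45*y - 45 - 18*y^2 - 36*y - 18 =-18*y^2 - 81*y + 504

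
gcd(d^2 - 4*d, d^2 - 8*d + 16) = d - 4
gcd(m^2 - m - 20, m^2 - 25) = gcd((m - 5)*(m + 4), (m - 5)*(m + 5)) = m - 5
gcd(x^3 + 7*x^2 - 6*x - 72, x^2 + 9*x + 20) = x + 4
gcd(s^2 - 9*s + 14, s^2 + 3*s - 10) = s - 2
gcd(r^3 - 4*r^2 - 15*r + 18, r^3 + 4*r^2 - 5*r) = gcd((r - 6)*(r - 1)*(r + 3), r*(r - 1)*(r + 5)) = r - 1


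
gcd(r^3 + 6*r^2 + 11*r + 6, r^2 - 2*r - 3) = r + 1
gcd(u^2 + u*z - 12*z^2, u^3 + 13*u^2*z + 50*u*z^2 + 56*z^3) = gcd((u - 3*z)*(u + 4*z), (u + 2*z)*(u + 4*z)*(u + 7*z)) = u + 4*z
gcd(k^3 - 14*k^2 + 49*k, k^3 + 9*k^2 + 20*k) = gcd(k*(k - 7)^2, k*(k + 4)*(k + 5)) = k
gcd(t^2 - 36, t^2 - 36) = t^2 - 36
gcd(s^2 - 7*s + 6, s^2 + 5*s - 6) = s - 1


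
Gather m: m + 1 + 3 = m + 4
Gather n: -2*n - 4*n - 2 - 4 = -6*n - 6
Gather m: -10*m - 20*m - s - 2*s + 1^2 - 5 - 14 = -30*m - 3*s - 18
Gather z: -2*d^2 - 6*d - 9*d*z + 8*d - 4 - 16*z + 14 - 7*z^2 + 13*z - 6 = -2*d^2 + 2*d - 7*z^2 + z*(-9*d - 3) + 4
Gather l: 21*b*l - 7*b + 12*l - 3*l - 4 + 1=-7*b + l*(21*b + 9) - 3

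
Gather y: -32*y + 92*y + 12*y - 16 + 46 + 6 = 72*y + 36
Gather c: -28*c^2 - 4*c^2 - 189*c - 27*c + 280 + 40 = -32*c^2 - 216*c + 320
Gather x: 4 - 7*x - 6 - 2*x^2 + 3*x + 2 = -2*x^2 - 4*x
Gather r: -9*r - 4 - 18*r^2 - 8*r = -18*r^2 - 17*r - 4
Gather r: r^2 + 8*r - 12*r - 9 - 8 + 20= r^2 - 4*r + 3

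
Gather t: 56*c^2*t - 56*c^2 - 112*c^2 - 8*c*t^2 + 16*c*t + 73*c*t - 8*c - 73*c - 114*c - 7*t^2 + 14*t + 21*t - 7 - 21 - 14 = -168*c^2 - 195*c + t^2*(-8*c - 7) + t*(56*c^2 + 89*c + 35) - 42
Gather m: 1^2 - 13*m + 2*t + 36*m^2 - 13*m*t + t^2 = 36*m^2 + m*(-13*t - 13) + t^2 + 2*t + 1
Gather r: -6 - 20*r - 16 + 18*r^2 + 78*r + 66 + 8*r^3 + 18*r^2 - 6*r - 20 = 8*r^3 + 36*r^2 + 52*r + 24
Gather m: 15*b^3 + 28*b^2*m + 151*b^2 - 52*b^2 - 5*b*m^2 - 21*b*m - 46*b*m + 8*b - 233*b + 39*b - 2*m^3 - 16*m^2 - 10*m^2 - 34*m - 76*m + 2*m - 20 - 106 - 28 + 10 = 15*b^3 + 99*b^2 - 186*b - 2*m^3 + m^2*(-5*b - 26) + m*(28*b^2 - 67*b - 108) - 144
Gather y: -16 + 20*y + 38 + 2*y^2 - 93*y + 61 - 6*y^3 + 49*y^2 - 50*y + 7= -6*y^3 + 51*y^2 - 123*y + 90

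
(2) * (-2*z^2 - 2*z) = -4*z^2 - 4*z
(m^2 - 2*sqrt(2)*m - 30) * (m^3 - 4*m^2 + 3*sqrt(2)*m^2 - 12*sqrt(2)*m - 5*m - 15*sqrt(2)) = m^5 - 4*m^4 + sqrt(2)*m^4 - 47*m^3 - 4*sqrt(2)*m^3 - 95*sqrt(2)*m^2 + 168*m^2 + 210*m + 360*sqrt(2)*m + 450*sqrt(2)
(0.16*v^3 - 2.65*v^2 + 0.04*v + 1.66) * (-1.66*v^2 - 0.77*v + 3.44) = -0.2656*v^5 + 4.2758*v^4 + 2.5245*v^3 - 11.9024*v^2 - 1.1406*v + 5.7104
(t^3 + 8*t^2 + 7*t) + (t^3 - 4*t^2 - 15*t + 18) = 2*t^3 + 4*t^2 - 8*t + 18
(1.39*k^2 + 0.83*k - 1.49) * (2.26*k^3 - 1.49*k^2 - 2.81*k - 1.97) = 3.1414*k^5 - 0.1953*k^4 - 8.51*k^3 - 2.8505*k^2 + 2.5518*k + 2.9353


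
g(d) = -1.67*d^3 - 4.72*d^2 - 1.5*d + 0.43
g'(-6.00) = -125.22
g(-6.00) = 200.23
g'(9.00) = -492.27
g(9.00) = -1612.82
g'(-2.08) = -3.54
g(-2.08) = -1.84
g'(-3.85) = -39.42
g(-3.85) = 31.54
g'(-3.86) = -39.71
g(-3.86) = 31.94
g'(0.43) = -6.49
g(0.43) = -1.22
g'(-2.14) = -4.24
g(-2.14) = -1.61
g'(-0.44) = 1.68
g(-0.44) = 0.32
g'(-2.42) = -8.00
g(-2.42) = 0.09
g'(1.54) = -27.92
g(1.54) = -19.17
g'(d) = -5.01*d^2 - 9.44*d - 1.5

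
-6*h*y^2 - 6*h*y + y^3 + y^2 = y*(-6*h + y)*(y + 1)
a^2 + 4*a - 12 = (a - 2)*(a + 6)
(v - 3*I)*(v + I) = v^2 - 2*I*v + 3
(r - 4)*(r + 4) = r^2 - 16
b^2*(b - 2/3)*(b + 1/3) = b^4 - b^3/3 - 2*b^2/9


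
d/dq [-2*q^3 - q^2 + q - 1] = -6*q^2 - 2*q + 1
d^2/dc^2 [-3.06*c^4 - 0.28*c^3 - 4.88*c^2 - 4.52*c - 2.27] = -36.72*c^2 - 1.68*c - 9.76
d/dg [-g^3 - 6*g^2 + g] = -3*g^2 - 12*g + 1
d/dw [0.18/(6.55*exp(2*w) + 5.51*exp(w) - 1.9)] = (-2.358*exp(w) - 0.9918)*exp(w)/(6.55*exp(2*w) + 5.51*exp(w) - 1.9)^2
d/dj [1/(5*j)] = -1/(5*j^2)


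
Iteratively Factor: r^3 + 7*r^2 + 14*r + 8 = (r + 4)*(r^2 + 3*r + 2) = (r + 1)*(r + 4)*(r + 2)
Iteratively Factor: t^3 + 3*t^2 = (t)*(t^2 + 3*t) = t*(t + 3)*(t)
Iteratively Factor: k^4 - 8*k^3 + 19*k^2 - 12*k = (k - 1)*(k^3 - 7*k^2 + 12*k) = (k - 4)*(k - 1)*(k^2 - 3*k) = (k - 4)*(k - 3)*(k - 1)*(k)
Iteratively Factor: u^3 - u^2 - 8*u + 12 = (u - 2)*(u^2 + u - 6) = (u - 2)*(u + 3)*(u - 2)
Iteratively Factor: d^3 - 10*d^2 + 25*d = (d - 5)*(d^2 - 5*d) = d*(d - 5)*(d - 5)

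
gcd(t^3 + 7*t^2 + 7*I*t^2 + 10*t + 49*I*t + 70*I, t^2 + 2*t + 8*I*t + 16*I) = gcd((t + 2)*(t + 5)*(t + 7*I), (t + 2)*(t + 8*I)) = t + 2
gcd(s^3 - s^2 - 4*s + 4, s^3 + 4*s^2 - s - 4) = s - 1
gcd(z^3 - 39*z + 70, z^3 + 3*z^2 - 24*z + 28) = z^2 + 5*z - 14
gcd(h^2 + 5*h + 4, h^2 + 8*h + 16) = h + 4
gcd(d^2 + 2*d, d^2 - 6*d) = d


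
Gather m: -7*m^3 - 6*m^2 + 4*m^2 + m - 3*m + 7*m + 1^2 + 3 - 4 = -7*m^3 - 2*m^2 + 5*m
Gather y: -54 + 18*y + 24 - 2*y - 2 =16*y - 32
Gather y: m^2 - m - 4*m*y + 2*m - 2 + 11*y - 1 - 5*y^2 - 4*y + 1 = m^2 + m - 5*y^2 + y*(7 - 4*m) - 2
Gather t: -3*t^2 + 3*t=-3*t^2 + 3*t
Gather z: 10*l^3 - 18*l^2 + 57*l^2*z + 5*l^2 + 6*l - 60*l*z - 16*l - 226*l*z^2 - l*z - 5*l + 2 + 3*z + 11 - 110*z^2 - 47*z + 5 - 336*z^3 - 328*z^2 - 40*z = 10*l^3 - 13*l^2 - 15*l - 336*z^3 + z^2*(-226*l - 438) + z*(57*l^2 - 61*l - 84) + 18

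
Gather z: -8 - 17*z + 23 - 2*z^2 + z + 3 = -2*z^2 - 16*z + 18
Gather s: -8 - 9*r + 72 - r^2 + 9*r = 64 - r^2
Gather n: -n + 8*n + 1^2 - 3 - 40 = 7*n - 42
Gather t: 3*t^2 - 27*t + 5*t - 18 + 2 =3*t^2 - 22*t - 16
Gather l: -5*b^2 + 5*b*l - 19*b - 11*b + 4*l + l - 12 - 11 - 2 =-5*b^2 - 30*b + l*(5*b + 5) - 25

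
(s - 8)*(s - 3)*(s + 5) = s^3 - 6*s^2 - 31*s + 120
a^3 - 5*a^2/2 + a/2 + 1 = (a - 2)*(a - 1)*(a + 1/2)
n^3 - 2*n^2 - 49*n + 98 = (n - 7)*(n - 2)*(n + 7)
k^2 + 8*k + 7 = (k + 1)*(k + 7)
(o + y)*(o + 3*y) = o^2 + 4*o*y + 3*y^2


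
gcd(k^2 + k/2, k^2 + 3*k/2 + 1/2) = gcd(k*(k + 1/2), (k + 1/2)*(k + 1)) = k + 1/2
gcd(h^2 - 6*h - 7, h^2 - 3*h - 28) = h - 7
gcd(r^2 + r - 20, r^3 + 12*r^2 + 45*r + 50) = r + 5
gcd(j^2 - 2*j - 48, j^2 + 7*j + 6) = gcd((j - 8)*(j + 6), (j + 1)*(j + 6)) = j + 6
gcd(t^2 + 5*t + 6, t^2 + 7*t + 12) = t + 3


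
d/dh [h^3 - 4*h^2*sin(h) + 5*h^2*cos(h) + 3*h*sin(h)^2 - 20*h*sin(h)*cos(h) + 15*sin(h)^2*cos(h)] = -5*h^2*sin(h) - 4*h^2*cos(h) + 3*h^2 - 8*h*sin(h) + 3*h*sin(2*h) + 10*h*cos(h) - 20*h*cos(2*h) - 15*sin(h)/4 - 10*sin(2*h) + 45*sin(3*h)/4 - 3*cos(2*h)/2 + 3/2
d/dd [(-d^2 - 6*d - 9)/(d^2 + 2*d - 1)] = 4*(d^2 + 5*d + 6)/(d^4 + 4*d^3 + 2*d^2 - 4*d + 1)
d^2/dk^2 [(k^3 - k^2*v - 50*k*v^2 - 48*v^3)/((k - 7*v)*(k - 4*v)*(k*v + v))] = 2*(10*k^6*v - k^6 - 234*k^5*v^2 + 33*k^5*v + 1446*k^4*v^3 - 351*k^4*v^2 + 50*k^3*v^4 + 203*k^3*v^3 + 32*k^3*v^2 - 21456*k^2*v^5 + 14580*k^2*v^4 - 984*k^2*v^3 + 44352*k*v^6 - 63624*k*v^5 + 8136*k*v^4 - 37632*v^7 + 53984*v^6 - 20648*v^5)/(v*(k^9 - 33*k^8*v + 3*k^8 + 447*k^7*v^2 - 99*k^7*v + 3*k^7 - 3179*k^6*v^3 + 1341*k^6*v^2 - 99*k^6*v + k^6 + 12516*k^5*v^4 - 9537*k^5*v^3 + 1341*k^5*v^2 - 33*k^5*v - 25872*k^4*v^5 + 37548*k^4*v^4 - 9537*k^4*v^3 + 447*k^4*v^2 + 21952*k^3*v^6 - 77616*k^3*v^5 + 37548*k^3*v^4 - 3179*k^3*v^3 + 65856*k^2*v^6 - 77616*k^2*v^5 + 12516*k^2*v^4 + 65856*k*v^6 - 25872*k*v^5 + 21952*v^6))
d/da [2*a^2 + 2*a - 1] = 4*a + 2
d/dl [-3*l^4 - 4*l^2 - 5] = -12*l^3 - 8*l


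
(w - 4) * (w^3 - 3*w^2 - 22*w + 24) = w^4 - 7*w^3 - 10*w^2 + 112*w - 96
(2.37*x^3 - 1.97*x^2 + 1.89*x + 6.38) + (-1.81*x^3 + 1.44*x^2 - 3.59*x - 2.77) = 0.56*x^3 - 0.53*x^2 - 1.7*x + 3.61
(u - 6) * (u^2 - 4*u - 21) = u^3 - 10*u^2 + 3*u + 126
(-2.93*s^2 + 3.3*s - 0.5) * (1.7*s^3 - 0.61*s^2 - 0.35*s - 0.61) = -4.981*s^5 + 7.3973*s^4 - 1.8375*s^3 + 0.9373*s^2 - 1.838*s + 0.305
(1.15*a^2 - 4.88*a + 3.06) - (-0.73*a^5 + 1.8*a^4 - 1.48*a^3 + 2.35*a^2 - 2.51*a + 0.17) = 0.73*a^5 - 1.8*a^4 + 1.48*a^3 - 1.2*a^2 - 2.37*a + 2.89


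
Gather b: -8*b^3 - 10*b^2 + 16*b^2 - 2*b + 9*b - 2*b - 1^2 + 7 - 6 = -8*b^3 + 6*b^2 + 5*b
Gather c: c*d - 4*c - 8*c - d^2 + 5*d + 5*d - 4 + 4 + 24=c*(d - 12) - d^2 + 10*d + 24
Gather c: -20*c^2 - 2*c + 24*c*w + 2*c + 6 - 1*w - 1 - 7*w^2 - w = -20*c^2 + 24*c*w - 7*w^2 - 2*w + 5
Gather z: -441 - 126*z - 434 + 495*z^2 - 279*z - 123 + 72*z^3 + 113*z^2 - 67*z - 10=72*z^3 + 608*z^2 - 472*z - 1008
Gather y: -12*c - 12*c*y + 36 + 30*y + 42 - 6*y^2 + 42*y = -12*c - 6*y^2 + y*(72 - 12*c) + 78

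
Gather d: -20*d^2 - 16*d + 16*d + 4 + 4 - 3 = 5 - 20*d^2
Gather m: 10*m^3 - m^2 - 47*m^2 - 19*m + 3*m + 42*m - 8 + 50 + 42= 10*m^3 - 48*m^2 + 26*m + 84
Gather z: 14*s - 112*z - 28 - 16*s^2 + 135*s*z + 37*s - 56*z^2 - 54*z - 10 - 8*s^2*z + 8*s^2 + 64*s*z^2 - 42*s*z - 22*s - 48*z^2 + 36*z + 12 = -8*s^2 + 29*s + z^2*(64*s - 104) + z*(-8*s^2 + 93*s - 130) - 26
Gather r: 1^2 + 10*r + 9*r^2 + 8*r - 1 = 9*r^2 + 18*r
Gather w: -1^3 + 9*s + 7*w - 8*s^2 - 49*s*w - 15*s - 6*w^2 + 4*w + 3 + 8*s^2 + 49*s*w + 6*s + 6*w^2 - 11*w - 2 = 0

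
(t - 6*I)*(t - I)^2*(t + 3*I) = t^4 - 5*I*t^3 + 11*t^2 - 33*I*t - 18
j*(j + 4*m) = j^2 + 4*j*m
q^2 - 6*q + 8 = (q - 4)*(q - 2)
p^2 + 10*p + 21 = (p + 3)*(p + 7)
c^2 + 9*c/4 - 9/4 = (c - 3/4)*(c + 3)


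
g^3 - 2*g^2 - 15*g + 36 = (g - 3)^2*(g + 4)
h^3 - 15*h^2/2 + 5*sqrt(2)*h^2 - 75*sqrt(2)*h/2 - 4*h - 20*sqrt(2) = (h - 8)*(h + 1/2)*(h + 5*sqrt(2))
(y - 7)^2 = y^2 - 14*y + 49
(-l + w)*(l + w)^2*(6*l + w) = -6*l^4 - 7*l^3*w + 5*l^2*w^2 + 7*l*w^3 + w^4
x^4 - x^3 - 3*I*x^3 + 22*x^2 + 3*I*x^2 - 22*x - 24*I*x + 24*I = (x - 6*I)*(x + 4*I)*(-I*x + I)*(I*x + 1)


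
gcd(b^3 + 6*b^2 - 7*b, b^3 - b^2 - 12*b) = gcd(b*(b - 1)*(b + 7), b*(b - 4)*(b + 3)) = b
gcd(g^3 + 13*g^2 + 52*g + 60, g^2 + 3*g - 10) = g + 5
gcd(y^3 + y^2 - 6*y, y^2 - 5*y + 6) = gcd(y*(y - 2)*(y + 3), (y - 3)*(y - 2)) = y - 2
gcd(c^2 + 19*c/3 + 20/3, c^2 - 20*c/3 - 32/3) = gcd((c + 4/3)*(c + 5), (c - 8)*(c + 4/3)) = c + 4/3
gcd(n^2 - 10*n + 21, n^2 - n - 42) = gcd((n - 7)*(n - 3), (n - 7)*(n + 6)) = n - 7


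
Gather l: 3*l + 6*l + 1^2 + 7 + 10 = 9*l + 18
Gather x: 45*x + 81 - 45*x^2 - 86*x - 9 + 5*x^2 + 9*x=-40*x^2 - 32*x + 72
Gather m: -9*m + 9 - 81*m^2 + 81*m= -81*m^2 + 72*m + 9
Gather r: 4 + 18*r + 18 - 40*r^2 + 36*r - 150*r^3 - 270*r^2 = -150*r^3 - 310*r^2 + 54*r + 22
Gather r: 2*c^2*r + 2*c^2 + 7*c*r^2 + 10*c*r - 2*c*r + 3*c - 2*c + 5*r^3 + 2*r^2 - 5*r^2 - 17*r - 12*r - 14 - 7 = 2*c^2 + c + 5*r^3 + r^2*(7*c - 3) + r*(2*c^2 + 8*c - 29) - 21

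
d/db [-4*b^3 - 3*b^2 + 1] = 6*b*(-2*b - 1)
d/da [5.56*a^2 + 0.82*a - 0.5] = 11.12*a + 0.82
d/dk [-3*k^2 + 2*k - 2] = 2 - 6*k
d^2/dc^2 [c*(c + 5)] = 2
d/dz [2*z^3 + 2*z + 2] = 6*z^2 + 2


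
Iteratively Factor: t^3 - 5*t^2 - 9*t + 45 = (t + 3)*(t^2 - 8*t + 15) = (t - 5)*(t + 3)*(t - 3)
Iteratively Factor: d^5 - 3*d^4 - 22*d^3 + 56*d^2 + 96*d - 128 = (d + 2)*(d^4 - 5*d^3 - 12*d^2 + 80*d - 64) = (d - 4)*(d + 2)*(d^3 - d^2 - 16*d + 16) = (d - 4)^2*(d + 2)*(d^2 + 3*d - 4) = (d - 4)^2*(d + 2)*(d + 4)*(d - 1)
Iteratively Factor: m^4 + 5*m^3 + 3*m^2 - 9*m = (m + 3)*(m^3 + 2*m^2 - 3*m) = (m + 3)^2*(m^2 - m) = (m - 1)*(m + 3)^2*(m)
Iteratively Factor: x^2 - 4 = (x + 2)*(x - 2)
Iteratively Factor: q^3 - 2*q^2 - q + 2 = (q + 1)*(q^2 - 3*q + 2) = (q - 1)*(q + 1)*(q - 2)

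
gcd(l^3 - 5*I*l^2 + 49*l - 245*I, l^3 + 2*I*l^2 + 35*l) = l^2 + 2*I*l + 35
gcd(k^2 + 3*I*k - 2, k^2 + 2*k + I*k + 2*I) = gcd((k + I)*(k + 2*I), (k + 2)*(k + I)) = k + I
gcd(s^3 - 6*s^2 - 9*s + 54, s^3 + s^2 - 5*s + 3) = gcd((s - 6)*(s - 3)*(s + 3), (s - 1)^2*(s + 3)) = s + 3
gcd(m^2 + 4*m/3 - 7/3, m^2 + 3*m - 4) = m - 1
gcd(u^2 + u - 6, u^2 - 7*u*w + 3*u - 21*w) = u + 3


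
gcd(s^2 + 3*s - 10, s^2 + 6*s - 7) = 1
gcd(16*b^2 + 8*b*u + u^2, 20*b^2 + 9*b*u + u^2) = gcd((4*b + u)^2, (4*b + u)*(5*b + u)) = 4*b + u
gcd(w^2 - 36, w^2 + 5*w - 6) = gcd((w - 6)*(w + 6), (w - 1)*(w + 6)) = w + 6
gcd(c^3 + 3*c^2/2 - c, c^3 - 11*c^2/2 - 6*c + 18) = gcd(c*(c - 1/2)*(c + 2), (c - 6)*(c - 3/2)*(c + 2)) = c + 2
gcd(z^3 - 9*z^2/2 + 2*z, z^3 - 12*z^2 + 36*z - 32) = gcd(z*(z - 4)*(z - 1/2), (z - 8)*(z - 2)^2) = 1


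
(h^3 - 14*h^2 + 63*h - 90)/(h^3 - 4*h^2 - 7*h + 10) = (h^2 - 9*h + 18)/(h^2 + h - 2)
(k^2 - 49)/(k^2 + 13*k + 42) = (k - 7)/(k + 6)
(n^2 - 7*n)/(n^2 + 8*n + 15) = n*(n - 7)/(n^2 + 8*n + 15)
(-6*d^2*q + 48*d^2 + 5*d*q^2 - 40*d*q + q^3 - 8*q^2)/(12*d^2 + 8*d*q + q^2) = (-d*q + 8*d + q^2 - 8*q)/(2*d + q)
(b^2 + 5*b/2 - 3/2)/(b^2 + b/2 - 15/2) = (2*b - 1)/(2*b - 5)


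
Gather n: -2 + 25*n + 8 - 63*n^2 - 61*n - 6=-63*n^2 - 36*n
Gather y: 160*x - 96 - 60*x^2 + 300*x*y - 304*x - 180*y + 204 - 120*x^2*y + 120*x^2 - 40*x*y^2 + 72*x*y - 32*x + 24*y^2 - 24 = 60*x^2 - 176*x + y^2*(24 - 40*x) + y*(-120*x^2 + 372*x - 180) + 84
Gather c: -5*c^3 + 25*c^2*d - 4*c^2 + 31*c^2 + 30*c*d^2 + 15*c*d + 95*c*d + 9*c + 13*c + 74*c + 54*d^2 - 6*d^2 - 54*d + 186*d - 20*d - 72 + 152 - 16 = -5*c^3 + c^2*(25*d + 27) + c*(30*d^2 + 110*d + 96) + 48*d^2 + 112*d + 64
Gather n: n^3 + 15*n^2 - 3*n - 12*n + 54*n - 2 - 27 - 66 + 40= n^3 + 15*n^2 + 39*n - 55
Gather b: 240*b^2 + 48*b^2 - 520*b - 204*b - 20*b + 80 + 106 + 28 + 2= 288*b^2 - 744*b + 216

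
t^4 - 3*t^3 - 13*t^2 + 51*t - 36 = (t - 3)^2*(t - 1)*(t + 4)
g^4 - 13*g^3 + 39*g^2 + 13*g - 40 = (g - 8)*(g - 5)*(g - 1)*(g + 1)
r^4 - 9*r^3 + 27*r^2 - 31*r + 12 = (r - 4)*(r - 3)*(r - 1)^2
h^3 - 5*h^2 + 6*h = h*(h - 3)*(h - 2)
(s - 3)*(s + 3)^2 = s^3 + 3*s^2 - 9*s - 27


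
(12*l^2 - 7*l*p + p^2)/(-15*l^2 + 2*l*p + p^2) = (-4*l + p)/(5*l + p)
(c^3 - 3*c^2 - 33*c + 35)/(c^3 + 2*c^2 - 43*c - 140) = (c - 1)/(c + 4)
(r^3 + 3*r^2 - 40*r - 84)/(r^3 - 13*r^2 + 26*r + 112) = (r^2 + r - 42)/(r^2 - 15*r + 56)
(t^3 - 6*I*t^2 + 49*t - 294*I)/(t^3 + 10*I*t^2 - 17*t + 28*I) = (t^2 - 13*I*t - 42)/(t^2 + 3*I*t + 4)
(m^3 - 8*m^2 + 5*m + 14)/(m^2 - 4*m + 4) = (m^2 - 6*m - 7)/(m - 2)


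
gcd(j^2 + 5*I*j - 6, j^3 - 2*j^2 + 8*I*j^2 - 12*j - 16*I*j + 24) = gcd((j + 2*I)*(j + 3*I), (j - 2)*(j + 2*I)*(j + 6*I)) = j + 2*I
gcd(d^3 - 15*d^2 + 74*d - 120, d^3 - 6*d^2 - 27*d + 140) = d - 4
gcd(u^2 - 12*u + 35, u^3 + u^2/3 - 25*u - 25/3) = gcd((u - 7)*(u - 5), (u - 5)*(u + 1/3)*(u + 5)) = u - 5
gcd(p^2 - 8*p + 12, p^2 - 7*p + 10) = p - 2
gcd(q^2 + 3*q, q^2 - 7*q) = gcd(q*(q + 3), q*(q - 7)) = q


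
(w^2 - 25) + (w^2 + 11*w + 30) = 2*w^2 + 11*w + 5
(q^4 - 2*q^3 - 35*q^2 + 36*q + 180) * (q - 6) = q^5 - 8*q^4 - 23*q^3 + 246*q^2 - 36*q - 1080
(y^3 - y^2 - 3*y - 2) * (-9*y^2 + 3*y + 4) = -9*y^5 + 12*y^4 + 28*y^3 + 5*y^2 - 18*y - 8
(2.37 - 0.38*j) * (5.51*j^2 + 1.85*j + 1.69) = -2.0938*j^3 + 12.3557*j^2 + 3.7423*j + 4.0053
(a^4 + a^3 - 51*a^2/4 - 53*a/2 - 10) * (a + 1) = a^5 + 2*a^4 - 47*a^3/4 - 157*a^2/4 - 73*a/2 - 10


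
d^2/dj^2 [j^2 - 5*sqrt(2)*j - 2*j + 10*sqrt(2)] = 2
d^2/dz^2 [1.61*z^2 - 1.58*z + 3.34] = 3.22000000000000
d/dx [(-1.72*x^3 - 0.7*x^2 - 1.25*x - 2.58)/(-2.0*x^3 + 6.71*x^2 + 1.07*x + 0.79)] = (-12.9412*x^4 - 8.6808*x^3 - 11.9179*x^2 + 33.5176*x + 1.7731)/(4.0*x^6 - 26.84*x^5 + 40.7441*x^4 + 11.1994*x^3 + 11.7467*x^2 + 1.6906*x + 0.6241)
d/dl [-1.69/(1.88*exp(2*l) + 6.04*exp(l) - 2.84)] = (6.3544*exp(l) + 10.2076)*exp(l)/(1.88*exp(2*l) + 6.04*exp(l) - 2.84)^2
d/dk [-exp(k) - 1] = -exp(k)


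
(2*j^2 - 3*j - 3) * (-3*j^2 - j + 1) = -6*j^4 + 7*j^3 + 14*j^2 - 3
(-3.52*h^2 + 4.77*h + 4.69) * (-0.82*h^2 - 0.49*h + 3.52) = 2.8864*h^4 - 2.1866*h^3 - 18.5735*h^2 + 14.4923*h + 16.5088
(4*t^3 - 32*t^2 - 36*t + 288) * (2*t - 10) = 8*t^4 - 104*t^3 + 248*t^2 + 936*t - 2880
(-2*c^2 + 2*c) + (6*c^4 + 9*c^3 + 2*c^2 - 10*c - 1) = 6*c^4 + 9*c^3 - 8*c - 1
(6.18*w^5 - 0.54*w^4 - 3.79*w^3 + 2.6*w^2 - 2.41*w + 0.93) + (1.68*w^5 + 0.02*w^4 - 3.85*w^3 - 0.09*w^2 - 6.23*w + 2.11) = 7.86*w^5 - 0.52*w^4 - 7.64*w^3 + 2.51*w^2 - 8.64*w + 3.04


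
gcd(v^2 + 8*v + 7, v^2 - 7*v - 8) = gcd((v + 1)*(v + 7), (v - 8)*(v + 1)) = v + 1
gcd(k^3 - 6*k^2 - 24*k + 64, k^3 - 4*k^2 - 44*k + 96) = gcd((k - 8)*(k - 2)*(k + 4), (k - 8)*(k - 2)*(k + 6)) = k^2 - 10*k + 16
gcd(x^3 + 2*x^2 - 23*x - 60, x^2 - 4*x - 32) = x + 4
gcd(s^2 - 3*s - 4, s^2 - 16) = s - 4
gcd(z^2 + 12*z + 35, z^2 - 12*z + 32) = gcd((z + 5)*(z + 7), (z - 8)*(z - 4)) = 1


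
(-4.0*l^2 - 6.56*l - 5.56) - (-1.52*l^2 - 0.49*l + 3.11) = -2.48*l^2 - 6.07*l - 8.67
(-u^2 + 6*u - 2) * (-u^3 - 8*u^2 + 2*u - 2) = u^5 + 2*u^4 - 48*u^3 + 30*u^2 - 16*u + 4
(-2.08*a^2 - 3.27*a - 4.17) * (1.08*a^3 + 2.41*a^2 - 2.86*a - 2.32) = -2.2464*a^5 - 8.5444*a^4 - 6.4355*a^3 + 4.1281*a^2 + 19.5126*a + 9.6744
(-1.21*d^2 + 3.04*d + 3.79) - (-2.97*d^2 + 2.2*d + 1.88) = 1.76*d^2 + 0.84*d + 1.91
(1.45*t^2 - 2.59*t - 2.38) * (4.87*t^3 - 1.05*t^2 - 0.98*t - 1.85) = 7.0615*t^5 - 14.1358*t^4 - 10.2921*t^3 + 2.3547*t^2 + 7.1239*t + 4.403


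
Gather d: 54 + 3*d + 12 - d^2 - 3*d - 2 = 64 - d^2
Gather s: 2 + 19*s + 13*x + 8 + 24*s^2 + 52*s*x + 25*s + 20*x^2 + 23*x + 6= 24*s^2 + s*(52*x + 44) + 20*x^2 + 36*x + 16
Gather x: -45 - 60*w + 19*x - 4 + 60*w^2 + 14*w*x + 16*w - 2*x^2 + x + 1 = 60*w^2 - 44*w - 2*x^2 + x*(14*w + 20) - 48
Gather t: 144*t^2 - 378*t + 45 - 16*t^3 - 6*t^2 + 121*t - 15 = -16*t^3 + 138*t^2 - 257*t + 30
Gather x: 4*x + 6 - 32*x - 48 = -28*x - 42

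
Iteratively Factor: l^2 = (l)*(l)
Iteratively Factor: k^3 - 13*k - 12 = (k + 1)*(k^2 - k - 12) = (k - 4)*(k + 1)*(k + 3)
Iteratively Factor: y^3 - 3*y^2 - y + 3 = (y - 3)*(y^2 - 1) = (y - 3)*(y + 1)*(y - 1)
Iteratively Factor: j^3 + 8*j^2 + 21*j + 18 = (j + 2)*(j^2 + 6*j + 9) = (j + 2)*(j + 3)*(j + 3)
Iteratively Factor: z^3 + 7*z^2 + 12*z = (z + 4)*(z^2 + 3*z) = z*(z + 4)*(z + 3)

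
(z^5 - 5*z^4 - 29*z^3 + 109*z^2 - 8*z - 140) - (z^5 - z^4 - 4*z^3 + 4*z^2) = -4*z^4 - 25*z^3 + 105*z^2 - 8*z - 140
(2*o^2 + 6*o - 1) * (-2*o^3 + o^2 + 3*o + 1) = -4*o^5 - 10*o^4 + 14*o^3 + 19*o^2 + 3*o - 1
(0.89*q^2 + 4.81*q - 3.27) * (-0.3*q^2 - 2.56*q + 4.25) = -0.267*q^4 - 3.7214*q^3 - 7.5501*q^2 + 28.8137*q - 13.8975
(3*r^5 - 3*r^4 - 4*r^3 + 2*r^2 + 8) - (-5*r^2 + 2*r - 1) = 3*r^5 - 3*r^4 - 4*r^3 + 7*r^2 - 2*r + 9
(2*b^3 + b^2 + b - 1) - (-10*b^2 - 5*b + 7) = 2*b^3 + 11*b^2 + 6*b - 8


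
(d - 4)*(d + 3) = d^2 - d - 12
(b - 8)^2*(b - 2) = b^3 - 18*b^2 + 96*b - 128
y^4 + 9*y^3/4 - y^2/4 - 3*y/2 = y*(y - 3/4)*(y + 1)*(y + 2)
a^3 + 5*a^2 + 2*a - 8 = (a - 1)*(a + 2)*(a + 4)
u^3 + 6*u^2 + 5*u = u*(u + 1)*(u + 5)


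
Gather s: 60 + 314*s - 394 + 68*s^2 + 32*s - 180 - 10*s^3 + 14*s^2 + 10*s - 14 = -10*s^3 + 82*s^2 + 356*s - 528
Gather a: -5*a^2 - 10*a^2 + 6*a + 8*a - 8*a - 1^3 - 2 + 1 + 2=-15*a^2 + 6*a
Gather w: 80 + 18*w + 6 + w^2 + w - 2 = w^2 + 19*w + 84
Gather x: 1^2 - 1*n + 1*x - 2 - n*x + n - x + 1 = -n*x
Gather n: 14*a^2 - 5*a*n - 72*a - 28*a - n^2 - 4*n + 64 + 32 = 14*a^2 - 100*a - n^2 + n*(-5*a - 4) + 96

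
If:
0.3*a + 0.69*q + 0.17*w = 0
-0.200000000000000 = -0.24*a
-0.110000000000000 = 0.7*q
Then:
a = 0.83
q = -0.16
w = -0.83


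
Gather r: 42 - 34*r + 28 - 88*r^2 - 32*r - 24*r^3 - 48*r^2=-24*r^3 - 136*r^2 - 66*r + 70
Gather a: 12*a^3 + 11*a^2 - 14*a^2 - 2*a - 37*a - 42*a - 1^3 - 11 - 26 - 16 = 12*a^3 - 3*a^2 - 81*a - 54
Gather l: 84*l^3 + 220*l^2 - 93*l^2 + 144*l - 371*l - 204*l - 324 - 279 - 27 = 84*l^3 + 127*l^2 - 431*l - 630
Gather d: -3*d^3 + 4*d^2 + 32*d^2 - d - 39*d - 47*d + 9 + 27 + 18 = -3*d^3 + 36*d^2 - 87*d + 54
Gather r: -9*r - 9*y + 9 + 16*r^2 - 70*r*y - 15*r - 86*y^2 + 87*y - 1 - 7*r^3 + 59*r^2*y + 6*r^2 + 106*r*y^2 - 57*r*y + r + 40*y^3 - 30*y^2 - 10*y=-7*r^3 + r^2*(59*y + 22) + r*(106*y^2 - 127*y - 23) + 40*y^3 - 116*y^2 + 68*y + 8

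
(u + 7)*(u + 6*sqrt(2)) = u^2 + 7*u + 6*sqrt(2)*u + 42*sqrt(2)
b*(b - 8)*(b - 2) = b^3 - 10*b^2 + 16*b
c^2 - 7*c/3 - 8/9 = (c - 8/3)*(c + 1/3)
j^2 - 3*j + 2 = (j - 2)*(j - 1)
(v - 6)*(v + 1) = v^2 - 5*v - 6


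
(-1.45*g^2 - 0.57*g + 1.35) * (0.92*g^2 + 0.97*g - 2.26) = -1.334*g^4 - 1.9309*g^3 + 3.9661*g^2 + 2.5977*g - 3.051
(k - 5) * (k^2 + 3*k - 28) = k^3 - 2*k^2 - 43*k + 140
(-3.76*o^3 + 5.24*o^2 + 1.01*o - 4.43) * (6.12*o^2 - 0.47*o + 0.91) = -23.0112*o^5 + 33.836*o^4 + 0.296800000000001*o^3 - 22.8179*o^2 + 3.0012*o - 4.0313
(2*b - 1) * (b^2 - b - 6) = 2*b^3 - 3*b^2 - 11*b + 6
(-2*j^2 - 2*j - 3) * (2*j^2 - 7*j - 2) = -4*j^4 + 10*j^3 + 12*j^2 + 25*j + 6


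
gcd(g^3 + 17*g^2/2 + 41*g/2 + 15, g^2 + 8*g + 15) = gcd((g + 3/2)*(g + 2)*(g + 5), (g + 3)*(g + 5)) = g + 5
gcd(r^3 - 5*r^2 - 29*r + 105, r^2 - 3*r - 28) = r - 7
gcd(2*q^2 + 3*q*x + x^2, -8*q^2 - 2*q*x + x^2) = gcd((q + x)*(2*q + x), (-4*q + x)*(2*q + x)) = 2*q + x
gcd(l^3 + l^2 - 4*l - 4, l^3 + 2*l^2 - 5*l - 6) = l^2 - l - 2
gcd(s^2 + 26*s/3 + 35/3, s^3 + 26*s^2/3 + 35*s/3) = s^2 + 26*s/3 + 35/3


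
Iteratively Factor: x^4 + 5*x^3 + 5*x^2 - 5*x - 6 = (x + 3)*(x^3 + 2*x^2 - x - 2) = (x + 1)*(x + 3)*(x^2 + x - 2) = (x - 1)*(x + 1)*(x + 3)*(x + 2)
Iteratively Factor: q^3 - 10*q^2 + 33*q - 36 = (q - 3)*(q^2 - 7*q + 12) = (q - 3)^2*(q - 4)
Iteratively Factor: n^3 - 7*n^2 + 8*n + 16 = (n + 1)*(n^2 - 8*n + 16) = (n - 4)*(n + 1)*(n - 4)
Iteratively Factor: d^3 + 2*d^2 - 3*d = (d - 1)*(d^2 + 3*d) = d*(d - 1)*(d + 3)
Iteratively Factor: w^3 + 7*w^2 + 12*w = (w + 4)*(w^2 + 3*w) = w*(w + 4)*(w + 3)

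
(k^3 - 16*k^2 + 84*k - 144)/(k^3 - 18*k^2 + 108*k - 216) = (k - 4)/(k - 6)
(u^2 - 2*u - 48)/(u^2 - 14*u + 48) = (u + 6)/(u - 6)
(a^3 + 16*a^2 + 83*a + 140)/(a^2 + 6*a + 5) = (a^2 + 11*a + 28)/(a + 1)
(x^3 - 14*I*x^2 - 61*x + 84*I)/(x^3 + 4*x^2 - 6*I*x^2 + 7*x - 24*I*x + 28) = (x^2 - 7*I*x - 12)/(x^2 + x*(4 + I) + 4*I)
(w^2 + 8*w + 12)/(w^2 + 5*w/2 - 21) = 2*(w + 2)/(2*w - 7)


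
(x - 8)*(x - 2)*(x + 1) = x^3 - 9*x^2 + 6*x + 16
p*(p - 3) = p^2 - 3*p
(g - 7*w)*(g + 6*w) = g^2 - g*w - 42*w^2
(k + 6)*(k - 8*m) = k^2 - 8*k*m + 6*k - 48*m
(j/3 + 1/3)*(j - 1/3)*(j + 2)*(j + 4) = j^4/3 + 20*j^3/9 + 35*j^2/9 + 10*j/9 - 8/9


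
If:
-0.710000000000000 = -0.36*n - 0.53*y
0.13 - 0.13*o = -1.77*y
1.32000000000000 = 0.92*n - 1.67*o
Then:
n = 2.04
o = 0.34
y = -0.05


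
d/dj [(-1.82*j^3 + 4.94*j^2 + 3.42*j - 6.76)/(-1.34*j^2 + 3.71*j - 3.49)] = (2.4388*j^4 - 13.5044*j^3 + 41.9656*j^2 - 52.598*j + 13.1438)/(1.7956*j^4 - 9.9428*j^3 + 23.1173*j^2 - 25.8958*j + 12.1801)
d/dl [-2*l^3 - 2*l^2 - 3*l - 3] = -6*l^2 - 4*l - 3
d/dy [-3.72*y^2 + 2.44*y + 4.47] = 2.44 - 7.44*y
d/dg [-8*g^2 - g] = -16*g - 1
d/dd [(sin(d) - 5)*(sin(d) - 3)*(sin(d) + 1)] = (3*sin(d)^2 - 14*sin(d) + 7)*cos(d)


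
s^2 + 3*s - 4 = (s - 1)*(s + 4)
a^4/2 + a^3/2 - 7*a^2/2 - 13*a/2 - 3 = (a/2 + 1/2)*(a - 3)*(a + 1)*(a + 2)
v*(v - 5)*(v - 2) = v^3 - 7*v^2 + 10*v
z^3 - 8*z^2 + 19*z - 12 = (z - 4)*(z - 3)*(z - 1)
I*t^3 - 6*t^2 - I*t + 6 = (t - 1)*(t + 6*I)*(I*t + I)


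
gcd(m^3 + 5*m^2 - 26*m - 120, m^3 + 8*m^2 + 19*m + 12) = m + 4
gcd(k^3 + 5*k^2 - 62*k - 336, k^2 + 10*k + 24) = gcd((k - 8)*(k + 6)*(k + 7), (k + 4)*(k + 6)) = k + 6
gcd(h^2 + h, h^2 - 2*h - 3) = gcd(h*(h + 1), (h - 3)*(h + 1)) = h + 1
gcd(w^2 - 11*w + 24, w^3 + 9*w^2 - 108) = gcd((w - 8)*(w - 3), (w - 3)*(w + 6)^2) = w - 3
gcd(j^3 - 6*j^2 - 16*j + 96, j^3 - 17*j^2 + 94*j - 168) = j^2 - 10*j + 24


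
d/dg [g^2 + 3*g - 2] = 2*g + 3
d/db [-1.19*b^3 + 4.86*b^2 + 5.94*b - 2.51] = -3.57*b^2 + 9.72*b + 5.94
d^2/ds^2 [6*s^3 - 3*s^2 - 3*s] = 36*s - 6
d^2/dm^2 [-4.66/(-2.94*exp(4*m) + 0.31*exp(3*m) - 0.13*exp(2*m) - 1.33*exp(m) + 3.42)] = ((-219.2064*exp(3*m) + 13.0014*exp(2*m) - 2.4232*exp(m) - 6.1978)*(2.94*exp(4*m) - 0.31*exp(3*m) + 0.13*exp(2*m) + 1.33*exp(m) - 3.42) + 4.66*(11.76*exp(3*m) - 0.93*exp(2*m) + 0.26*exp(m) + 1.33)*(23.52*exp(3*m) - 1.86*exp(2*m) + 0.52*exp(m) + 2.66)*exp(m))*exp(m)/(2.94*exp(4*m) - 0.31*exp(3*m) + 0.13*exp(2*m) + 1.33*exp(m) - 3.42)^3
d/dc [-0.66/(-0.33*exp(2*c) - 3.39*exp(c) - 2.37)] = (-0.4356*exp(c) - 2.2374)*exp(c)/(0.33*exp(2*c) + 3.39*exp(c) + 2.37)^2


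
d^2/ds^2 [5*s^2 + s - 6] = 10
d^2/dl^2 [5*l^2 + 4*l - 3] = 10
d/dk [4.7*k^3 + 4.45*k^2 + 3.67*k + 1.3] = 14.1*k^2 + 8.9*k + 3.67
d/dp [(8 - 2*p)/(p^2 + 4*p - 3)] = 2*(-p^2 - 4*p + 2*(p - 4)*(p + 2) + 3)/(p^2 + 4*p - 3)^2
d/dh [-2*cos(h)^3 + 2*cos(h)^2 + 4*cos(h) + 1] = 2*(3*cos(h)^2 - 2*cos(h) - 2)*sin(h)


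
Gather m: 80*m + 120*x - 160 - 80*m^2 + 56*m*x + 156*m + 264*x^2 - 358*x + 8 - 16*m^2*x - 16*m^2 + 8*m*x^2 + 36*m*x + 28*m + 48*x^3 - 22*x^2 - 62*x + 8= m^2*(-16*x - 96) + m*(8*x^2 + 92*x + 264) + 48*x^3 + 242*x^2 - 300*x - 144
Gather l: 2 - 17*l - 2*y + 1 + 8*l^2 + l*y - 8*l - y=8*l^2 + l*(y - 25) - 3*y + 3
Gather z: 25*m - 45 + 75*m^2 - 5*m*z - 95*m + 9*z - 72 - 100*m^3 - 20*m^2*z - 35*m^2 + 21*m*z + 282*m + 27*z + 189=-100*m^3 + 40*m^2 + 212*m + z*(-20*m^2 + 16*m + 36) + 72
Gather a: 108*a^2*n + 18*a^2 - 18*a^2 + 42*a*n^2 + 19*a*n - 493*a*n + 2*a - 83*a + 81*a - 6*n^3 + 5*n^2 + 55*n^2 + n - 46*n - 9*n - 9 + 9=108*a^2*n + a*(42*n^2 - 474*n) - 6*n^3 + 60*n^2 - 54*n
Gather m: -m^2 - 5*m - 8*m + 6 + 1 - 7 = -m^2 - 13*m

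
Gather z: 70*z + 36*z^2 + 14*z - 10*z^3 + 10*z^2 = -10*z^3 + 46*z^2 + 84*z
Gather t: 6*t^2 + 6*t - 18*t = 6*t^2 - 12*t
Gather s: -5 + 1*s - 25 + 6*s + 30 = 7*s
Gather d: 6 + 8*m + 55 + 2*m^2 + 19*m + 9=2*m^2 + 27*m + 70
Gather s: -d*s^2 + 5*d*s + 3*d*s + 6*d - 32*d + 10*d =-d*s^2 + 8*d*s - 16*d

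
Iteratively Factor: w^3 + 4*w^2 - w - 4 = (w - 1)*(w^2 + 5*w + 4) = (w - 1)*(w + 4)*(w + 1)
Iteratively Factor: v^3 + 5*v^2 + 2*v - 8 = (v + 2)*(v^2 + 3*v - 4) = (v + 2)*(v + 4)*(v - 1)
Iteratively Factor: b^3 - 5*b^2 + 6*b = (b - 3)*(b^2 - 2*b) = b*(b - 3)*(b - 2)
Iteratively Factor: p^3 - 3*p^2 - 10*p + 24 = (p - 4)*(p^2 + p - 6) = (p - 4)*(p + 3)*(p - 2)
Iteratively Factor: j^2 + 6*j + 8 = (j + 4)*(j + 2)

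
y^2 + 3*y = y*(y + 3)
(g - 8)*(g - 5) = g^2 - 13*g + 40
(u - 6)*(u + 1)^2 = u^3 - 4*u^2 - 11*u - 6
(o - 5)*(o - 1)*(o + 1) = o^3 - 5*o^2 - o + 5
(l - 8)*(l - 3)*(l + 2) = l^3 - 9*l^2 + 2*l + 48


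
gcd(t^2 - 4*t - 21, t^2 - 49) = t - 7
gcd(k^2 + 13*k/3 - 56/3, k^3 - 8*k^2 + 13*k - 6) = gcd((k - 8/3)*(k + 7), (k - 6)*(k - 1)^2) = 1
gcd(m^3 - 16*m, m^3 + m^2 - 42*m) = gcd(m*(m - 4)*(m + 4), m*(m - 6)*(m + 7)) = m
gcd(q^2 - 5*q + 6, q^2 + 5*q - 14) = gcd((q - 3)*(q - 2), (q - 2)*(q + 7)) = q - 2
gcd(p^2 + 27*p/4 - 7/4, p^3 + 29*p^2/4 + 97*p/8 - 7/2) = p - 1/4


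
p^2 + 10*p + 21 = (p + 3)*(p + 7)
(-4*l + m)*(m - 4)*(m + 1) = -4*l*m^2 + 12*l*m + 16*l + m^3 - 3*m^2 - 4*m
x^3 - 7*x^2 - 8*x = x*(x - 8)*(x + 1)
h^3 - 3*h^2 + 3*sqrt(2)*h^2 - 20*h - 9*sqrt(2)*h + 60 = (h - 3)*(h - 2*sqrt(2))*(h + 5*sqrt(2))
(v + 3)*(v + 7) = v^2 + 10*v + 21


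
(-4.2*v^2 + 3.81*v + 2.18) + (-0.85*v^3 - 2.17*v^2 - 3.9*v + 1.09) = -0.85*v^3 - 6.37*v^2 - 0.0899999999999999*v + 3.27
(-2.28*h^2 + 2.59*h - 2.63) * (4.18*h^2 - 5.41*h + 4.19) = -9.5304*h^4 + 23.161*h^3 - 34.5585*h^2 + 25.0804*h - 11.0197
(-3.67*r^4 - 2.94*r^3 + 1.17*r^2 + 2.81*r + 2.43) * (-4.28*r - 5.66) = 15.7076*r^5 + 33.3554*r^4 + 11.6328*r^3 - 18.649*r^2 - 26.305*r - 13.7538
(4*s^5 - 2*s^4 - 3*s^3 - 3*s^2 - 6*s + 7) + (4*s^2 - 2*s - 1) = 4*s^5 - 2*s^4 - 3*s^3 + s^2 - 8*s + 6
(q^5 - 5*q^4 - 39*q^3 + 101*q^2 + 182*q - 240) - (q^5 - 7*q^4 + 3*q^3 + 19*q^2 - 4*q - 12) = 2*q^4 - 42*q^3 + 82*q^2 + 186*q - 228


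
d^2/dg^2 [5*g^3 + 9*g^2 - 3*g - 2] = 30*g + 18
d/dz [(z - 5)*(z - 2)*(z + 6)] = 3*z^2 - 2*z - 32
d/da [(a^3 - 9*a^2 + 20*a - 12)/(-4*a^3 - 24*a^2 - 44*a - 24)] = 3*(-5*a^4 + 6*a^3 + 55*a^2 - 12*a - 84)/(4*(a^6 + 12*a^5 + 58*a^4 + 144*a^3 + 193*a^2 + 132*a + 36))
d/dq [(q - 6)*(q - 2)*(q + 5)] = 3*q^2 - 6*q - 28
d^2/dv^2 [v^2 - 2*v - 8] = 2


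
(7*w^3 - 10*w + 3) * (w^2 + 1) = 7*w^5 - 3*w^3 + 3*w^2 - 10*w + 3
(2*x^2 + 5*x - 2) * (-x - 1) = -2*x^3 - 7*x^2 - 3*x + 2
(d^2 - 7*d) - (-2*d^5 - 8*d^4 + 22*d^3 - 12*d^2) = 2*d^5 + 8*d^4 - 22*d^3 + 13*d^2 - 7*d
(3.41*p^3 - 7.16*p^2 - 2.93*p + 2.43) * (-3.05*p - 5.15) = -10.4005*p^4 + 4.2765*p^3 + 45.8105*p^2 + 7.678*p - 12.5145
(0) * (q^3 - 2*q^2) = 0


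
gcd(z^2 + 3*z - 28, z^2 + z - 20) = z - 4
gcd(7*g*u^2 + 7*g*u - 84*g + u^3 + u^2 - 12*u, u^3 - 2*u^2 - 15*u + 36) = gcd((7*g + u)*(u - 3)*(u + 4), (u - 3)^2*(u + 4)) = u^2 + u - 12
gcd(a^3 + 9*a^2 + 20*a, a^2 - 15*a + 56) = 1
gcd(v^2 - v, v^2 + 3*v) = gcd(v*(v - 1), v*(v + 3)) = v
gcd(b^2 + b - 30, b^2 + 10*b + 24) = b + 6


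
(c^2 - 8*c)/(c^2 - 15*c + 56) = c/(c - 7)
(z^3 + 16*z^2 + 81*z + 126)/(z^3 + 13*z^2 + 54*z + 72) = (z + 7)/(z + 4)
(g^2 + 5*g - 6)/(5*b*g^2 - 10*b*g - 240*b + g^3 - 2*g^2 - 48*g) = (g - 1)/(5*b*g - 40*b + g^2 - 8*g)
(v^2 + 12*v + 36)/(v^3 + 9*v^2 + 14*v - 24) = (v + 6)/(v^2 + 3*v - 4)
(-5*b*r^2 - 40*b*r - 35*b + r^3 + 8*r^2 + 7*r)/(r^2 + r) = -5*b - 35*b/r + r + 7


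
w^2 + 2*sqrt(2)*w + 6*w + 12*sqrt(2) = (w + 6)*(w + 2*sqrt(2))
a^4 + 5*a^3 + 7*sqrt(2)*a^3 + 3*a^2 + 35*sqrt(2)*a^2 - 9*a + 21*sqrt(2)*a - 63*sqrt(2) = (a - 1)*(a + 3)^2*(a + 7*sqrt(2))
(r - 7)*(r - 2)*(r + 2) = r^3 - 7*r^2 - 4*r + 28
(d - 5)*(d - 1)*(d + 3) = d^3 - 3*d^2 - 13*d + 15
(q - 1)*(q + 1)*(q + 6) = q^3 + 6*q^2 - q - 6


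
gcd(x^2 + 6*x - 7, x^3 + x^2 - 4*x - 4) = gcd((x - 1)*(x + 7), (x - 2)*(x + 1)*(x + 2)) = 1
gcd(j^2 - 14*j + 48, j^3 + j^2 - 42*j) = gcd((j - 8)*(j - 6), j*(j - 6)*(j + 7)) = j - 6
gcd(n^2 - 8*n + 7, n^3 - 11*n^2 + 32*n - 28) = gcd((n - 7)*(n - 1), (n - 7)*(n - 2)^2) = n - 7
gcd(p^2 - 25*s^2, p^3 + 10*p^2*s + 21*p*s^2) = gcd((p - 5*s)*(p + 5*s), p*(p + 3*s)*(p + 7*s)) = 1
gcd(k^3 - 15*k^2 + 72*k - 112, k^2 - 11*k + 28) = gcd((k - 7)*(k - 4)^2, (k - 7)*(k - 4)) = k^2 - 11*k + 28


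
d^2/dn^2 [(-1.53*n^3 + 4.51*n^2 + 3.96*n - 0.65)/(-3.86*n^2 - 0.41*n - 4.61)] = (5.6843418860808e-14*n^5 + 1.13686837721616e-13*n^4 - 157.66687*n^3 + 556.981434*n^2 + 624.066114*n - 199.6388)/(57.512456*n^6 + 18.326508*n^5 + 208.008066*n^4 + 43.843637*n^3 + 248.424141*n^2 + 26.140083*n + 97.972181)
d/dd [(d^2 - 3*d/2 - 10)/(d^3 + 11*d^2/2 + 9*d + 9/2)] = (-4*d^4 + 12*d^3 + 189*d^2 + 476*d + 333)/(4*d^6 + 44*d^5 + 193*d^4 + 432*d^3 + 522*d^2 + 324*d + 81)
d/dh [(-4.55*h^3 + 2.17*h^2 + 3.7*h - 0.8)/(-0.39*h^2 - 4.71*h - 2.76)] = (1.7745*h^4 + 42.861*h^3 + 28.8963*h^2 - 12.6024*h - 13.98)/(0.1521*h^4 + 3.6738*h^3 + 24.3369*h^2 + 25.9992*h + 7.6176)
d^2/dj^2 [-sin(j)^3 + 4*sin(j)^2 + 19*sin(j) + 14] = 9*sin(j)^3 - 16*sin(j)^2 - 25*sin(j) + 8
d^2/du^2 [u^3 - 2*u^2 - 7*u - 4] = 6*u - 4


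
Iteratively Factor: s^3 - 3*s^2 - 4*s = (s + 1)*(s^2 - 4*s) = s*(s + 1)*(s - 4)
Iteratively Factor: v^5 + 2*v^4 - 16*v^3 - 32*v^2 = (v + 4)*(v^4 - 2*v^3 - 8*v^2) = v*(v + 4)*(v^3 - 2*v^2 - 8*v) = v^2*(v + 4)*(v^2 - 2*v - 8) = v^2*(v + 2)*(v + 4)*(v - 4)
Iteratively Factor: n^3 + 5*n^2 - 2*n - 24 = (n + 4)*(n^2 + n - 6) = (n + 3)*(n + 4)*(n - 2)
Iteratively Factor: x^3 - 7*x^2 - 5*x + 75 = (x - 5)*(x^2 - 2*x - 15) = (x - 5)*(x + 3)*(x - 5)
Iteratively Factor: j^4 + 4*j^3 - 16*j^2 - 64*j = (j)*(j^3 + 4*j^2 - 16*j - 64) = j*(j - 4)*(j^2 + 8*j + 16) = j*(j - 4)*(j + 4)*(j + 4)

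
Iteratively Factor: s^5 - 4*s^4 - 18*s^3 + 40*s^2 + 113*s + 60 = (s + 3)*(s^4 - 7*s^3 + 3*s^2 + 31*s + 20) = (s - 4)*(s + 3)*(s^3 - 3*s^2 - 9*s - 5) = (s - 5)*(s - 4)*(s + 3)*(s^2 + 2*s + 1) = (s - 5)*(s - 4)*(s + 1)*(s + 3)*(s + 1)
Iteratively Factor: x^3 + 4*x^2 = (x + 4)*(x^2) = x*(x + 4)*(x)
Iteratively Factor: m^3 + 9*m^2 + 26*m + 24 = (m + 3)*(m^2 + 6*m + 8) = (m + 3)*(m + 4)*(m + 2)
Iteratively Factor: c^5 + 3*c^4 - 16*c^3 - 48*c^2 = (c)*(c^4 + 3*c^3 - 16*c^2 - 48*c) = c*(c + 4)*(c^3 - c^2 - 12*c) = c^2*(c + 4)*(c^2 - c - 12) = c^2*(c + 3)*(c + 4)*(c - 4)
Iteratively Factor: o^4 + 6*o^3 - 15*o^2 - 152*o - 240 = (o + 3)*(o^3 + 3*o^2 - 24*o - 80) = (o - 5)*(o + 3)*(o^2 + 8*o + 16) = (o - 5)*(o + 3)*(o + 4)*(o + 4)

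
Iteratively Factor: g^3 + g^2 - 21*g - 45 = (g + 3)*(g^2 - 2*g - 15) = (g - 5)*(g + 3)*(g + 3)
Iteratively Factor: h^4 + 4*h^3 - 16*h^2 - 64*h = (h - 4)*(h^3 + 8*h^2 + 16*h) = (h - 4)*(h + 4)*(h^2 + 4*h) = h*(h - 4)*(h + 4)*(h + 4)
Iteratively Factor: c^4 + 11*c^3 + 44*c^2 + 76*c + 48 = (c + 4)*(c^3 + 7*c^2 + 16*c + 12) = (c + 3)*(c + 4)*(c^2 + 4*c + 4) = (c + 2)*(c + 3)*(c + 4)*(c + 2)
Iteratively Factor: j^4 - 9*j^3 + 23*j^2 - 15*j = (j - 1)*(j^3 - 8*j^2 + 15*j) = (j - 5)*(j - 1)*(j^2 - 3*j) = (j - 5)*(j - 3)*(j - 1)*(j)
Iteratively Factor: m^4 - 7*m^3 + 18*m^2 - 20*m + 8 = (m - 1)*(m^3 - 6*m^2 + 12*m - 8) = (m - 2)*(m - 1)*(m^2 - 4*m + 4) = (m - 2)^2*(m - 1)*(m - 2)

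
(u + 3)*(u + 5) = u^2 + 8*u + 15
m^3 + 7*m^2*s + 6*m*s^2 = m*(m + s)*(m + 6*s)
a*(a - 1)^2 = a^3 - 2*a^2 + a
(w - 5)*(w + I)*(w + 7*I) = w^3 - 5*w^2 + 8*I*w^2 - 7*w - 40*I*w + 35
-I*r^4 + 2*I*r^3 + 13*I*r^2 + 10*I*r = r*(r - 5)*(r + 2)*(-I*r - I)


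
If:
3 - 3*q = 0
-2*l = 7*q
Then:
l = -7/2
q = 1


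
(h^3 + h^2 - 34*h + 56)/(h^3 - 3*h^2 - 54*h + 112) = (h - 4)/(h - 8)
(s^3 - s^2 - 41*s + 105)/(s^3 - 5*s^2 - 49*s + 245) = (s - 3)/(s - 7)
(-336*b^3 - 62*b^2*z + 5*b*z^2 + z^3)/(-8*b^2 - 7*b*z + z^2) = (42*b^2 + 13*b*z + z^2)/(b + z)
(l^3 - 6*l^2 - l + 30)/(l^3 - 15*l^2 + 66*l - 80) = (l^2 - l - 6)/(l^2 - 10*l + 16)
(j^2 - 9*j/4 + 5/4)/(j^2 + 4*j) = (4*j^2 - 9*j + 5)/(4*j*(j + 4))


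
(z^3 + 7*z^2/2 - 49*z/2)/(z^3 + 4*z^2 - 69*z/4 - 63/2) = 2*z*(z + 7)/(2*z^2 + 15*z + 18)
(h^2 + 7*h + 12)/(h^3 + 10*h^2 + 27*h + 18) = (h + 4)/(h^2 + 7*h + 6)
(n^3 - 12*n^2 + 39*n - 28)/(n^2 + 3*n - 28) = (n^2 - 8*n + 7)/(n + 7)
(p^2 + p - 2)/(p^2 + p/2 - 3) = 2*(p - 1)/(2*p - 3)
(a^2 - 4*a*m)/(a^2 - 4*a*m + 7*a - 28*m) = a/(a + 7)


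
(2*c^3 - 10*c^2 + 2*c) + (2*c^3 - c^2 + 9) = 4*c^3 - 11*c^2 + 2*c + 9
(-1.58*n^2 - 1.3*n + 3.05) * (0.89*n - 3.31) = -1.4062*n^3 + 4.0728*n^2 + 7.0175*n - 10.0955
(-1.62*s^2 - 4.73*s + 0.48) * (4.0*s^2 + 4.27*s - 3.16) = -6.48*s^4 - 25.8374*s^3 - 13.1579*s^2 + 16.9964*s - 1.5168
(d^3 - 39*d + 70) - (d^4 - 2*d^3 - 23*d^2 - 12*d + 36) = -d^4 + 3*d^3 + 23*d^2 - 27*d + 34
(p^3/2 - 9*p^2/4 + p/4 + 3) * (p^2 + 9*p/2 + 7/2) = p^5/2 - 65*p^3/8 - 15*p^2/4 + 115*p/8 + 21/2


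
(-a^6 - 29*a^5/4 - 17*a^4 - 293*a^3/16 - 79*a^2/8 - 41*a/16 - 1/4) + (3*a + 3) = -a^6 - 29*a^5/4 - 17*a^4 - 293*a^3/16 - 79*a^2/8 + 7*a/16 + 11/4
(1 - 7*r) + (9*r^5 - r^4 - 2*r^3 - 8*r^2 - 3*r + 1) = 9*r^5 - r^4 - 2*r^3 - 8*r^2 - 10*r + 2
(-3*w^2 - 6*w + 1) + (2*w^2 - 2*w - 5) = -w^2 - 8*w - 4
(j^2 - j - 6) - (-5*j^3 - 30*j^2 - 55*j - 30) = 5*j^3 + 31*j^2 + 54*j + 24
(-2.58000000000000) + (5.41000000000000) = 2.83000000000000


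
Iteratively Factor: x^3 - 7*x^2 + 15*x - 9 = (x - 3)*(x^2 - 4*x + 3) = (x - 3)^2*(x - 1)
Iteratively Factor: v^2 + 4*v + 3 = (v + 1)*(v + 3)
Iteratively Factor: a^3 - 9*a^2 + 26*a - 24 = (a - 2)*(a^2 - 7*a + 12) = (a - 4)*(a - 2)*(a - 3)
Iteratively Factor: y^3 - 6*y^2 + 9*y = (y - 3)*(y^2 - 3*y) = y*(y - 3)*(y - 3)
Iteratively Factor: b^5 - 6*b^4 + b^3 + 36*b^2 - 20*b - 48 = (b - 4)*(b^4 - 2*b^3 - 7*b^2 + 8*b + 12) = (b - 4)*(b + 2)*(b^3 - 4*b^2 + b + 6) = (b - 4)*(b - 3)*(b + 2)*(b^2 - b - 2) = (b - 4)*(b - 3)*(b + 1)*(b + 2)*(b - 2)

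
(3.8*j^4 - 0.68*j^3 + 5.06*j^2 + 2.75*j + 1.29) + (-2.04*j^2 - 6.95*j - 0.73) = 3.8*j^4 - 0.68*j^3 + 3.02*j^2 - 4.2*j + 0.56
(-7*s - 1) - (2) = -7*s - 3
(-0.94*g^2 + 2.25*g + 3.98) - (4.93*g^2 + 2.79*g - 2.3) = -5.87*g^2 - 0.54*g + 6.28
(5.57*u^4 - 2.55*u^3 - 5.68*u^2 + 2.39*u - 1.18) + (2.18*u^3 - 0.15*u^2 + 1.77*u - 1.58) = 5.57*u^4 - 0.37*u^3 - 5.83*u^2 + 4.16*u - 2.76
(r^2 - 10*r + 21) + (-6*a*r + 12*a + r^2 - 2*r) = -6*a*r + 12*a + 2*r^2 - 12*r + 21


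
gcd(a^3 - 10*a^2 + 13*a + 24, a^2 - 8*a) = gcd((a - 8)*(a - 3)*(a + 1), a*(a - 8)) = a - 8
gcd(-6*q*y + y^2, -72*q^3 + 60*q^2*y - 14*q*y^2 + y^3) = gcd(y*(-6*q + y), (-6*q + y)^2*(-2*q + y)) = -6*q + y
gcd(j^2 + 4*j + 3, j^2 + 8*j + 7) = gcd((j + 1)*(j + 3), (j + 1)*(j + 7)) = j + 1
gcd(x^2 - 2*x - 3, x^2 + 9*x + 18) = 1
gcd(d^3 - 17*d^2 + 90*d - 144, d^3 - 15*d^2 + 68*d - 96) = d^2 - 11*d + 24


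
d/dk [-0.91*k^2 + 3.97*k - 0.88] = 3.97 - 1.82*k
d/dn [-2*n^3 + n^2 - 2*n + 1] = -6*n^2 + 2*n - 2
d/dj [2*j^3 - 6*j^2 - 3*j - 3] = 6*j^2 - 12*j - 3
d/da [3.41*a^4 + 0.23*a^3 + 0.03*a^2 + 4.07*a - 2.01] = 13.64*a^3 + 0.69*a^2 + 0.06*a + 4.07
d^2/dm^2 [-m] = 0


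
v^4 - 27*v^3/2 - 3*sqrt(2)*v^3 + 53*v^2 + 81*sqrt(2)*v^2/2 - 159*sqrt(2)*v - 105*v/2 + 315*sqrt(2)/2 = (v - 7)*(v - 5)*(v - 3/2)*(v - 3*sqrt(2))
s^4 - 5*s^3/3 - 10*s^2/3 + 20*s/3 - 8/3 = (s - 2)*(s - 1)*(s - 2/3)*(s + 2)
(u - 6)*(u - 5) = u^2 - 11*u + 30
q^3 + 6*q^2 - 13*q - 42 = (q - 3)*(q + 2)*(q + 7)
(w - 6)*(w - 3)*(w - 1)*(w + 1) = w^4 - 9*w^3 + 17*w^2 + 9*w - 18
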